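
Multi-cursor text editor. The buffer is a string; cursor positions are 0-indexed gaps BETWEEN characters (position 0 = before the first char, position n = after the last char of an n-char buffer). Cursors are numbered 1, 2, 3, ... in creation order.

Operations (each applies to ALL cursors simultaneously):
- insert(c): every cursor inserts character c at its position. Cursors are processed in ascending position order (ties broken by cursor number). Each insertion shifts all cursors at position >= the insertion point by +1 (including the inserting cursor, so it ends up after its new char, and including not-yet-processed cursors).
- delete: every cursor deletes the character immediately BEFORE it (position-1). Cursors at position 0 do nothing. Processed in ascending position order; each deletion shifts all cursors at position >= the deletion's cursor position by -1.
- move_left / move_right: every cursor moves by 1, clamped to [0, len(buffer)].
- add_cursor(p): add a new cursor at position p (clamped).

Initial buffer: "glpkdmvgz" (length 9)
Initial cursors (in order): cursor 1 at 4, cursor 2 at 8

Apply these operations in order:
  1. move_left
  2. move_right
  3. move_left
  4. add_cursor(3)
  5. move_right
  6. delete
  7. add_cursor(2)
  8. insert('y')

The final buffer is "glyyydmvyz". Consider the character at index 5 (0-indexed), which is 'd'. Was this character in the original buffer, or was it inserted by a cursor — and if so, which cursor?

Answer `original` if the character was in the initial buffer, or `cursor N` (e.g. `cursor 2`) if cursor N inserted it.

Answer: original

Derivation:
After op 1 (move_left): buffer="glpkdmvgz" (len 9), cursors c1@3 c2@7, authorship .........
After op 2 (move_right): buffer="glpkdmvgz" (len 9), cursors c1@4 c2@8, authorship .........
After op 3 (move_left): buffer="glpkdmvgz" (len 9), cursors c1@3 c2@7, authorship .........
After op 4 (add_cursor(3)): buffer="glpkdmvgz" (len 9), cursors c1@3 c3@3 c2@7, authorship .........
After op 5 (move_right): buffer="glpkdmvgz" (len 9), cursors c1@4 c3@4 c2@8, authorship .........
After op 6 (delete): buffer="gldmvz" (len 6), cursors c1@2 c3@2 c2@5, authorship ......
After op 7 (add_cursor(2)): buffer="gldmvz" (len 6), cursors c1@2 c3@2 c4@2 c2@5, authorship ......
After op 8 (insert('y')): buffer="glyyydmvyz" (len 10), cursors c1@5 c3@5 c4@5 c2@9, authorship ..134...2.
Authorship (.=original, N=cursor N): . . 1 3 4 . . . 2 .
Index 5: author = original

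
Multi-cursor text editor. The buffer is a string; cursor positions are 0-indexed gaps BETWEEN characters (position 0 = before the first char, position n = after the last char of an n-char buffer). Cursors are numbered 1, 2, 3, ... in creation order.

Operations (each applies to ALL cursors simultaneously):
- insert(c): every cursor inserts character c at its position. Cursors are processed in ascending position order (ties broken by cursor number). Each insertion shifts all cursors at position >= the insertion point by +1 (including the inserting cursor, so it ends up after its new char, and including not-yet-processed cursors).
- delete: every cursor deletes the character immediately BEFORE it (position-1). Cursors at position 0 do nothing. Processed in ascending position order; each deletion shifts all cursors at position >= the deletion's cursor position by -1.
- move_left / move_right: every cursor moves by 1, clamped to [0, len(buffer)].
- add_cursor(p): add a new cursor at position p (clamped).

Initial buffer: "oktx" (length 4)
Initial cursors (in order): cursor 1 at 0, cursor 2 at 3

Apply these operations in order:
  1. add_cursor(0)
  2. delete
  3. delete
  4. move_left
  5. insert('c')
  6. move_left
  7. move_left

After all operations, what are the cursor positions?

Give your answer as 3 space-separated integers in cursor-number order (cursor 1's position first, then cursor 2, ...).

After op 1 (add_cursor(0)): buffer="oktx" (len 4), cursors c1@0 c3@0 c2@3, authorship ....
After op 2 (delete): buffer="okx" (len 3), cursors c1@0 c3@0 c2@2, authorship ...
After op 3 (delete): buffer="ox" (len 2), cursors c1@0 c3@0 c2@1, authorship ..
After op 4 (move_left): buffer="ox" (len 2), cursors c1@0 c2@0 c3@0, authorship ..
After op 5 (insert('c')): buffer="cccox" (len 5), cursors c1@3 c2@3 c3@3, authorship 123..
After op 6 (move_left): buffer="cccox" (len 5), cursors c1@2 c2@2 c3@2, authorship 123..
After op 7 (move_left): buffer="cccox" (len 5), cursors c1@1 c2@1 c3@1, authorship 123..

Answer: 1 1 1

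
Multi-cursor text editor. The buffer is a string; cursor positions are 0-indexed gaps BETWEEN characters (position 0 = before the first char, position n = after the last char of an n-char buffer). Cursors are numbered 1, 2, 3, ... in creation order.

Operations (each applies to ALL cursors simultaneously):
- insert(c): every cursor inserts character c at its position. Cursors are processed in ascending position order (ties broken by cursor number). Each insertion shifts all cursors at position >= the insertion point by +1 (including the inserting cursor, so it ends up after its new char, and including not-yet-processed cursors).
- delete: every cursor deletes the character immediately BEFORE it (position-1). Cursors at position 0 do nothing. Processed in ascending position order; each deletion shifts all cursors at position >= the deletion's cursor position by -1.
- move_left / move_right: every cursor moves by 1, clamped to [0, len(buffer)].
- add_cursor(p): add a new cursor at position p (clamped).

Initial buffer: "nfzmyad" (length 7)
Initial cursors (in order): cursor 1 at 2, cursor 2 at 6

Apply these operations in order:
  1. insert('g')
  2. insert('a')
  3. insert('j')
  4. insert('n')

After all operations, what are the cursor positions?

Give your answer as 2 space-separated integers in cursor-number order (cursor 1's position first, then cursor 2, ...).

Answer: 6 14

Derivation:
After op 1 (insert('g')): buffer="nfgzmyagd" (len 9), cursors c1@3 c2@8, authorship ..1....2.
After op 2 (insert('a')): buffer="nfgazmyagad" (len 11), cursors c1@4 c2@10, authorship ..11....22.
After op 3 (insert('j')): buffer="nfgajzmyagajd" (len 13), cursors c1@5 c2@12, authorship ..111....222.
After op 4 (insert('n')): buffer="nfgajnzmyagajnd" (len 15), cursors c1@6 c2@14, authorship ..1111....2222.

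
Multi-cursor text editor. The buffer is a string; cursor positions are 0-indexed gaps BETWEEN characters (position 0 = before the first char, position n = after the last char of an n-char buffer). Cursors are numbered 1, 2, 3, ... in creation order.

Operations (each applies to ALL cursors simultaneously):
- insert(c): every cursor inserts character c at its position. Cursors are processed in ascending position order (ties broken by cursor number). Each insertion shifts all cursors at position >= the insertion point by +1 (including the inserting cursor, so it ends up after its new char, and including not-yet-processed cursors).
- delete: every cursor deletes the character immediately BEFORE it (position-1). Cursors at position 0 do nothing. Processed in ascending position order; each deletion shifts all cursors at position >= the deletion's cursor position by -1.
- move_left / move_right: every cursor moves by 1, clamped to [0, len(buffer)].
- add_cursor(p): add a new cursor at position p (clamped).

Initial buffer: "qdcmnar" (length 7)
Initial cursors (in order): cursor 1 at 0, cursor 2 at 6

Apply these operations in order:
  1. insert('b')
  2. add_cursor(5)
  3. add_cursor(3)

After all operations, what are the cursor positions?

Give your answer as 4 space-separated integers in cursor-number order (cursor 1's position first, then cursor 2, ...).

After op 1 (insert('b')): buffer="bqdcmnabr" (len 9), cursors c1@1 c2@8, authorship 1......2.
After op 2 (add_cursor(5)): buffer="bqdcmnabr" (len 9), cursors c1@1 c3@5 c2@8, authorship 1......2.
After op 3 (add_cursor(3)): buffer="bqdcmnabr" (len 9), cursors c1@1 c4@3 c3@5 c2@8, authorship 1......2.

Answer: 1 8 5 3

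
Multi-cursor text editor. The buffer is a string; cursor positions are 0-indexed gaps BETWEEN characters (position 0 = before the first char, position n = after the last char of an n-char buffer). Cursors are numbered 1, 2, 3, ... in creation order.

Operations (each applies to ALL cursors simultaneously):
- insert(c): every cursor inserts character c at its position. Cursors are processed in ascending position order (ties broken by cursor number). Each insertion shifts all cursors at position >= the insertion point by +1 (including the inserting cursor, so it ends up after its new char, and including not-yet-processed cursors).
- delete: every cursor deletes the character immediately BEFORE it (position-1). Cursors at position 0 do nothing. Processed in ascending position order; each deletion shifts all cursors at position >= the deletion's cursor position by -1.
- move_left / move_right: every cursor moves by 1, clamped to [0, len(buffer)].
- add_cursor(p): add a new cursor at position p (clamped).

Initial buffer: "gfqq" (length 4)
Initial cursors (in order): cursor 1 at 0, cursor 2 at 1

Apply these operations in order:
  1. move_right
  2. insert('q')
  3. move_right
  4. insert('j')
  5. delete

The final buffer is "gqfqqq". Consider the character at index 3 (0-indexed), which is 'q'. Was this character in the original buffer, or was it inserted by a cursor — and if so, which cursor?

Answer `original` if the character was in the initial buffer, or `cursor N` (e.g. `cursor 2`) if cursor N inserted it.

Answer: cursor 2

Derivation:
After op 1 (move_right): buffer="gfqq" (len 4), cursors c1@1 c2@2, authorship ....
After op 2 (insert('q')): buffer="gqfqqq" (len 6), cursors c1@2 c2@4, authorship .1.2..
After op 3 (move_right): buffer="gqfqqq" (len 6), cursors c1@3 c2@5, authorship .1.2..
After op 4 (insert('j')): buffer="gqfjqqjq" (len 8), cursors c1@4 c2@7, authorship .1.12.2.
After op 5 (delete): buffer="gqfqqq" (len 6), cursors c1@3 c2@5, authorship .1.2..
Authorship (.=original, N=cursor N): . 1 . 2 . .
Index 3: author = 2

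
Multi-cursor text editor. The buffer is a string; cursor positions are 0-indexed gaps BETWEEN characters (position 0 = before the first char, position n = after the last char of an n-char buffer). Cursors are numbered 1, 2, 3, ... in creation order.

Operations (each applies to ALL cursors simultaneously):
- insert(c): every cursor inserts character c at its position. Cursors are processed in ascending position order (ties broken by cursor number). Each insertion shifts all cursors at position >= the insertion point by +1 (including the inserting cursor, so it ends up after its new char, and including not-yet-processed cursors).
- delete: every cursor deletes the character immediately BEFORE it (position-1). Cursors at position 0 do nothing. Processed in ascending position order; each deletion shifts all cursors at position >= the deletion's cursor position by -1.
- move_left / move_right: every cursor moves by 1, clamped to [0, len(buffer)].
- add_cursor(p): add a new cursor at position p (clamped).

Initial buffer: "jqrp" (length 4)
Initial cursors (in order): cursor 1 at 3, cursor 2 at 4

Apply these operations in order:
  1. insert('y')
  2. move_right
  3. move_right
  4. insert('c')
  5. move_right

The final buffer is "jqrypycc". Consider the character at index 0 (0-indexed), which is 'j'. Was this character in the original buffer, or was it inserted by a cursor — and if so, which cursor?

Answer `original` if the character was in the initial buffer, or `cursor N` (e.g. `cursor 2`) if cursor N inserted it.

Answer: original

Derivation:
After op 1 (insert('y')): buffer="jqrypy" (len 6), cursors c1@4 c2@6, authorship ...1.2
After op 2 (move_right): buffer="jqrypy" (len 6), cursors c1@5 c2@6, authorship ...1.2
After op 3 (move_right): buffer="jqrypy" (len 6), cursors c1@6 c2@6, authorship ...1.2
After op 4 (insert('c')): buffer="jqrypycc" (len 8), cursors c1@8 c2@8, authorship ...1.212
After op 5 (move_right): buffer="jqrypycc" (len 8), cursors c1@8 c2@8, authorship ...1.212
Authorship (.=original, N=cursor N): . . . 1 . 2 1 2
Index 0: author = original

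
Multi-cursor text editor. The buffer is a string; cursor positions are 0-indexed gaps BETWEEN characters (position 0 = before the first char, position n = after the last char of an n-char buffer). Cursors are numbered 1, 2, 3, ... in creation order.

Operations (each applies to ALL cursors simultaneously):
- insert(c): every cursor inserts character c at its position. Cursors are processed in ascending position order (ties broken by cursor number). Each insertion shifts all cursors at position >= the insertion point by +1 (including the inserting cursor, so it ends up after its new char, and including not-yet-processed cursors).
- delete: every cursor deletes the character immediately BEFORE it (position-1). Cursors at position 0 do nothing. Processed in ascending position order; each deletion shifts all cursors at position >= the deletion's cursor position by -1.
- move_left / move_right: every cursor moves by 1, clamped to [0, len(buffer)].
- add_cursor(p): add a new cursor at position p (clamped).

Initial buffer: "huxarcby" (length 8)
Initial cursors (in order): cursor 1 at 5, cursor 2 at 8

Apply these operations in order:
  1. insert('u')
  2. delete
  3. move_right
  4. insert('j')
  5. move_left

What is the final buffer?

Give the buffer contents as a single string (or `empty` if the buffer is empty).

Answer: huxarcjbyj

Derivation:
After op 1 (insert('u')): buffer="huxarucbyu" (len 10), cursors c1@6 c2@10, authorship .....1...2
After op 2 (delete): buffer="huxarcby" (len 8), cursors c1@5 c2@8, authorship ........
After op 3 (move_right): buffer="huxarcby" (len 8), cursors c1@6 c2@8, authorship ........
After op 4 (insert('j')): buffer="huxarcjbyj" (len 10), cursors c1@7 c2@10, authorship ......1..2
After op 5 (move_left): buffer="huxarcjbyj" (len 10), cursors c1@6 c2@9, authorship ......1..2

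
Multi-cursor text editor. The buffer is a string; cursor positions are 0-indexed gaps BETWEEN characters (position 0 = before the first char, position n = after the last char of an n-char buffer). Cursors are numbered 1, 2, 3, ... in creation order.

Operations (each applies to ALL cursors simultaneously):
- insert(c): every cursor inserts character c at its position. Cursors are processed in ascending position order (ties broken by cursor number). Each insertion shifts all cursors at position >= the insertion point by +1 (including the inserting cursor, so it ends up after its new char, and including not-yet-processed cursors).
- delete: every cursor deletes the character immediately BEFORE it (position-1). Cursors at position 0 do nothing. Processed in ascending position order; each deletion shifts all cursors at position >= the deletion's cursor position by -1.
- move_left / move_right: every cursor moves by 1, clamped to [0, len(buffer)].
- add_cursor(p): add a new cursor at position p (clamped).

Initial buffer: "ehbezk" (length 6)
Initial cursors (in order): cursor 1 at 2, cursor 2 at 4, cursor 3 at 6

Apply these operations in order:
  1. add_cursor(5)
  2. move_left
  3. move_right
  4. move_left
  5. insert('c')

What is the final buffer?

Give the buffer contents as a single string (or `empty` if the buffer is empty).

Answer: echbceczck

Derivation:
After op 1 (add_cursor(5)): buffer="ehbezk" (len 6), cursors c1@2 c2@4 c4@5 c3@6, authorship ......
After op 2 (move_left): buffer="ehbezk" (len 6), cursors c1@1 c2@3 c4@4 c3@5, authorship ......
After op 3 (move_right): buffer="ehbezk" (len 6), cursors c1@2 c2@4 c4@5 c3@6, authorship ......
After op 4 (move_left): buffer="ehbezk" (len 6), cursors c1@1 c2@3 c4@4 c3@5, authorship ......
After op 5 (insert('c')): buffer="echbceczck" (len 10), cursors c1@2 c2@5 c4@7 c3@9, authorship .1..2.4.3.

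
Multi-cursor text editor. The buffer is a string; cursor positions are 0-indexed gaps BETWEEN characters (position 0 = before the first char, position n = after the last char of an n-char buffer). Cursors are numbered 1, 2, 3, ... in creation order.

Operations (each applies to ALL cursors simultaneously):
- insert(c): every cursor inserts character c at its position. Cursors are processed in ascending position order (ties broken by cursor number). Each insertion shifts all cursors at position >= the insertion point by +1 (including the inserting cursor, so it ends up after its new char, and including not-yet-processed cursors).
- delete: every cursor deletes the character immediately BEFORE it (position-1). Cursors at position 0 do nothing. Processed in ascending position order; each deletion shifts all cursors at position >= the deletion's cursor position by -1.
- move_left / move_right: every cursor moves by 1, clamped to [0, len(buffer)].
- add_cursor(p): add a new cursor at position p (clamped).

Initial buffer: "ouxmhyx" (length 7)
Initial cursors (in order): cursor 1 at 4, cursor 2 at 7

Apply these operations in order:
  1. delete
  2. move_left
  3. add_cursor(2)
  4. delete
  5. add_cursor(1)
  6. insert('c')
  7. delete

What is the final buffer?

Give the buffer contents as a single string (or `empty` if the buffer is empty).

After op 1 (delete): buffer="ouxhy" (len 5), cursors c1@3 c2@5, authorship .....
After op 2 (move_left): buffer="ouxhy" (len 5), cursors c1@2 c2@4, authorship .....
After op 3 (add_cursor(2)): buffer="ouxhy" (len 5), cursors c1@2 c3@2 c2@4, authorship .....
After op 4 (delete): buffer="xy" (len 2), cursors c1@0 c3@0 c2@1, authorship ..
After op 5 (add_cursor(1)): buffer="xy" (len 2), cursors c1@0 c3@0 c2@1 c4@1, authorship ..
After op 6 (insert('c')): buffer="ccxccy" (len 6), cursors c1@2 c3@2 c2@5 c4@5, authorship 13.24.
After op 7 (delete): buffer="xy" (len 2), cursors c1@0 c3@0 c2@1 c4@1, authorship ..

Answer: xy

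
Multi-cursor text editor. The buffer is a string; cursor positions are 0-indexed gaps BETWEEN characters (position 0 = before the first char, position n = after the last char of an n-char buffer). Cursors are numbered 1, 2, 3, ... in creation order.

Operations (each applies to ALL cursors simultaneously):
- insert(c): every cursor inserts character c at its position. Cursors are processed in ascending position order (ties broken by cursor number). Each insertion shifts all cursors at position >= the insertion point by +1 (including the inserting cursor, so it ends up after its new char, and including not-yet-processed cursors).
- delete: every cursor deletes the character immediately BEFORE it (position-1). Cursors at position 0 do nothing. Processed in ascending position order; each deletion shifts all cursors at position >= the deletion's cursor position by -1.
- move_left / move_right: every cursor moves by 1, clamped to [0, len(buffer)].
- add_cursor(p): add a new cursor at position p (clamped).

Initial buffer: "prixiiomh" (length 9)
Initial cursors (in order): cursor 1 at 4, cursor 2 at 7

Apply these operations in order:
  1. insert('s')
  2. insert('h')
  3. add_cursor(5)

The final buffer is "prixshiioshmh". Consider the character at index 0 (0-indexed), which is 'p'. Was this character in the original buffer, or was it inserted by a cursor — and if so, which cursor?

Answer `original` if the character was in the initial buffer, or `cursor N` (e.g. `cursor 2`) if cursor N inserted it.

Answer: original

Derivation:
After op 1 (insert('s')): buffer="prixsiiosmh" (len 11), cursors c1@5 c2@9, authorship ....1...2..
After op 2 (insert('h')): buffer="prixshiioshmh" (len 13), cursors c1@6 c2@11, authorship ....11...22..
After op 3 (add_cursor(5)): buffer="prixshiioshmh" (len 13), cursors c3@5 c1@6 c2@11, authorship ....11...22..
Authorship (.=original, N=cursor N): . . . . 1 1 . . . 2 2 . .
Index 0: author = original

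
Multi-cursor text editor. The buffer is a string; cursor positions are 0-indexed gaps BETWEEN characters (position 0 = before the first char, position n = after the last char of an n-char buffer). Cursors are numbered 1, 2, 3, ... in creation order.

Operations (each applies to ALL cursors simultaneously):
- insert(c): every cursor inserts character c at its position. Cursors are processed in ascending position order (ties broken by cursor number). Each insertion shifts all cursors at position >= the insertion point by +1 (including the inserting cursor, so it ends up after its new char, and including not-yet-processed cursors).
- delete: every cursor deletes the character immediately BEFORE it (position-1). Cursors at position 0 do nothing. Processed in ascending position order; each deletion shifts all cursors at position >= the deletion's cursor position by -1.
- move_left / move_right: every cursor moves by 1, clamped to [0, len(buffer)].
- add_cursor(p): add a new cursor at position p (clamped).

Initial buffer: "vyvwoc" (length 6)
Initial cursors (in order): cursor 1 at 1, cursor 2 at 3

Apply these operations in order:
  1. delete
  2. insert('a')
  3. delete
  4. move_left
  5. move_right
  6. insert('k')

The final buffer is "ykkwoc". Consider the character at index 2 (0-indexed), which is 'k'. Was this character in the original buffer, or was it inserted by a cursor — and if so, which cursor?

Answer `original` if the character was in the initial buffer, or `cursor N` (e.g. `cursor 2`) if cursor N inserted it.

Answer: cursor 2

Derivation:
After op 1 (delete): buffer="ywoc" (len 4), cursors c1@0 c2@1, authorship ....
After op 2 (insert('a')): buffer="ayawoc" (len 6), cursors c1@1 c2@3, authorship 1.2...
After op 3 (delete): buffer="ywoc" (len 4), cursors c1@0 c2@1, authorship ....
After op 4 (move_left): buffer="ywoc" (len 4), cursors c1@0 c2@0, authorship ....
After op 5 (move_right): buffer="ywoc" (len 4), cursors c1@1 c2@1, authorship ....
After op 6 (insert('k')): buffer="ykkwoc" (len 6), cursors c1@3 c2@3, authorship .12...
Authorship (.=original, N=cursor N): . 1 2 . . .
Index 2: author = 2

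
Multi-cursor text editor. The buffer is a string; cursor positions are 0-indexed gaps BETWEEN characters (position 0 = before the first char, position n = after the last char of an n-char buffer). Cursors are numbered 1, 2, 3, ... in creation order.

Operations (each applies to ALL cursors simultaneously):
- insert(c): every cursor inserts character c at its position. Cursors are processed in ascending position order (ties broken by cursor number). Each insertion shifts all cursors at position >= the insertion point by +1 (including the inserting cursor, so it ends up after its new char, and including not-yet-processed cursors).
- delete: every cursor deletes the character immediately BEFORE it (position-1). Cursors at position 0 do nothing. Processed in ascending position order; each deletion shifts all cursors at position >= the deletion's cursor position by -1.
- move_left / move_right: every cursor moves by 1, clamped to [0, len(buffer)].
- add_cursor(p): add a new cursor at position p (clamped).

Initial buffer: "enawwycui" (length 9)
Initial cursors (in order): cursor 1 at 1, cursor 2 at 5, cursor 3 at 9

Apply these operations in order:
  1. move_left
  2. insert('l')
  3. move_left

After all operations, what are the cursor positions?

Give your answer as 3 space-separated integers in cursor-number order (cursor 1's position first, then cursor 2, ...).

After op 1 (move_left): buffer="enawwycui" (len 9), cursors c1@0 c2@4 c3@8, authorship .........
After op 2 (insert('l')): buffer="lenawlwyculi" (len 12), cursors c1@1 c2@6 c3@11, authorship 1....2....3.
After op 3 (move_left): buffer="lenawlwyculi" (len 12), cursors c1@0 c2@5 c3@10, authorship 1....2....3.

Answer: 0 5 10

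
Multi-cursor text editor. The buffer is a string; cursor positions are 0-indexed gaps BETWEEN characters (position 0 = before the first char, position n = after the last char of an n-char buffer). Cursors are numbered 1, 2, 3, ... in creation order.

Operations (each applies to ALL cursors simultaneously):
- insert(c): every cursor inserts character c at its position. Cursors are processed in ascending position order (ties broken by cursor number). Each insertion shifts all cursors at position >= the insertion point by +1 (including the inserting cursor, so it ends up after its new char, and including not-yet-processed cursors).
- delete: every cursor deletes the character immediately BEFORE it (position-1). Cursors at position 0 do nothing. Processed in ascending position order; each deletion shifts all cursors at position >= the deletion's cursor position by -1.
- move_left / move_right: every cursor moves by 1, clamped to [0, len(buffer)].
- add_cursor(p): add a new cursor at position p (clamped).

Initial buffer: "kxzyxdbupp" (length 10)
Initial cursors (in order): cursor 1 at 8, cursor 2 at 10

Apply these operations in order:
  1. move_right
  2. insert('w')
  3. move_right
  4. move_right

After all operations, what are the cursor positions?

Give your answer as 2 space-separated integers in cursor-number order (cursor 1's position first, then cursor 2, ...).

Answer: 12 12

Derivation:
After op 1 (move_right): buffer="kxzyxdbupp" (len 10), cursors c1@9 c2@10, authorship ..........
After op 2 (insert('w')): buffer="kxzyxdbupwpw" (len 12), cursors c1@10 c2@12, authorship .........1.2
After op 3 (move_right): buffer="kxzyxdbupwpw" (len 12), cursors c1@11 c2@12, authorship .........1.2
After op 4 (move_right): buffer="kxzyxdbupwpw" (len 12), cursors c1@12 c2@12, authorship .........1.2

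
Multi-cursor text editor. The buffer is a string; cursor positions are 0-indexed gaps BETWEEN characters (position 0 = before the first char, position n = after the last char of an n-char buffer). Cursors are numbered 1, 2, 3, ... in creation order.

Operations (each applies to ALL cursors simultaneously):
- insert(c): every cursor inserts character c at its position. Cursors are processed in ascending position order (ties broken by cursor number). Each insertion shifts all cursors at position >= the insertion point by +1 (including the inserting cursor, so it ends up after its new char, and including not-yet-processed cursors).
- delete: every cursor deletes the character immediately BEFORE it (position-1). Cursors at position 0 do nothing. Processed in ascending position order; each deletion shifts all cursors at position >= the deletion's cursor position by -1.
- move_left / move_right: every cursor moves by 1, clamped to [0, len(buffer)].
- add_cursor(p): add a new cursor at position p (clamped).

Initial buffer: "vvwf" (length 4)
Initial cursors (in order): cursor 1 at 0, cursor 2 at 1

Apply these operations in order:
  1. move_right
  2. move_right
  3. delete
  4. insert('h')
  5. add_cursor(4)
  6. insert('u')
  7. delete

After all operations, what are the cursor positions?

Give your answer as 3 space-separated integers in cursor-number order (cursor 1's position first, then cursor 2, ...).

Answer: 3 3 4

Derivation:
After op 1 (move_right): buffer="vvwf" (len 4), cursors c1@1 c2@2, authorship ....
After op 2 (move_right): buffer="vvwf" (len 4), cursors c1@2 c2@3, authorship ....
After op 3 (delete): buffer="vf" (len 2), cursors c1@1 c2@1, authorship ..
After op 4 (insert('h')): buffer="vhhf" (len 4), cursors c1@3 c2@3, authorship .12.
After op 5 (add_cursor(4)): buffer="vhhf" (len 4), cursors c1@3 c2@3 c3@4, authorship .12.
After op 6 (insert('u')): buffer="vhhuufu" (len 7), cursors c1@5 c2@5 c3@7, authorship .1212.3
After op 7 (delete): buffer="vhhf" (len 4), cursors c1@3 c2@3 c3@4, authorship .12.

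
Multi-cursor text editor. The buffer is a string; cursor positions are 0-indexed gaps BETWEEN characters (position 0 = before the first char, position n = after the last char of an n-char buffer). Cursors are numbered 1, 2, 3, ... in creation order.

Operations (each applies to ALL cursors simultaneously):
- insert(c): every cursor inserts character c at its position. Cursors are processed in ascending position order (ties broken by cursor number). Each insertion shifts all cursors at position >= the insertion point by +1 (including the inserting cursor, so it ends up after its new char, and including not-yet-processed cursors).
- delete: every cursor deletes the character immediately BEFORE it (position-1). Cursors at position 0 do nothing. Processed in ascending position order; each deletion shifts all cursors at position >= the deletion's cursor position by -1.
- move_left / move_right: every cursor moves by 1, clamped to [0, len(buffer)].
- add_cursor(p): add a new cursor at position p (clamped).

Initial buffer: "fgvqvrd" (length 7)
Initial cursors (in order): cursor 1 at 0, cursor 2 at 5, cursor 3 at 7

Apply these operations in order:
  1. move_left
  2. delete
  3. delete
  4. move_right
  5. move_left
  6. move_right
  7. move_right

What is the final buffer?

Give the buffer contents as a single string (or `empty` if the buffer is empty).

Answer: fgd

Derivation:
After op 1 (move_left): buffer="fgvqvrd" (len 7), cursors c1@0 c2@4 c3@6, authorship .......
After op 2 (delete): buffer="fgvvd" (len 5), cursors c1@0 c2@3 c3@4, authorship .....
After op 3 (delete): buffer="fgd" (len 3), cursors c1@0 c2@2 c3@2, authorship ...
After op 4 (move_right): buffer="fgd" (len 3), cursors c1@1 c2@3 c3@3, authorship ...
After op 5 (move_left): buffer="fgd" (len 3), cursors c1@0 c2@2 c3@2, authorship ...
After op 6 (move_right): buffer="fgd" (len 3), cursors c1@1 c2@3 c3@3, authorship ...
After op 7 (move_right): buffer="fgd" (len 3), cursors c1@2 c2@3 c3@3, authorship ...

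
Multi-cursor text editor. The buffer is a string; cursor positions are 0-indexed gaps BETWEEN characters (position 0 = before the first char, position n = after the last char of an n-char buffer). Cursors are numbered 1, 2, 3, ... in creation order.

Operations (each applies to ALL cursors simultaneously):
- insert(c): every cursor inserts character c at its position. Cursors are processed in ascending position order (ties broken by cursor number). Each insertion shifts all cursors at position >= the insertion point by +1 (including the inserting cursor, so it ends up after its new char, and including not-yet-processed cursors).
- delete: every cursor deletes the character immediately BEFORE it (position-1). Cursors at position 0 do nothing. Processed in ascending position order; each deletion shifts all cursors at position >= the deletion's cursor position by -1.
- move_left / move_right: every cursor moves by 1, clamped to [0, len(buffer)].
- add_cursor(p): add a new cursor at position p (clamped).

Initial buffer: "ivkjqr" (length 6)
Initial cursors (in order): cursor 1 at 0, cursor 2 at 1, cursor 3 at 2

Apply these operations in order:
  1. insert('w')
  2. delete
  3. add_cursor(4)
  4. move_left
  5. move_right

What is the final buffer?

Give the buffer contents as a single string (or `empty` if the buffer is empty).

After op 1 (insert('w')): buffer="wiwvwkjqr" (len 9), cursors c1@1 c2@3 c3@5, authorship 1.2.3....
After op 2 (delete): buffer="ivkjqr" (len 6), cursors c1@0 c2@1 c3@2, authorship ......
After op 3 (add_cursor(4)): buffer="ivkjqr" (len 6), cursors c1@0 c2@1 c3@2 c4@4, authorship ......
After op 4 (move_left): buffer="ivkjqr" (len 6), cursors c1@0 c2@0 c3@1 c4@3, authorship ......
After op 5 (move_right): buffer="ivkjqr" (len 6), cursors c1@1 c2@1 c3@2 c4@4, authorship ......

Answer: ivkjqr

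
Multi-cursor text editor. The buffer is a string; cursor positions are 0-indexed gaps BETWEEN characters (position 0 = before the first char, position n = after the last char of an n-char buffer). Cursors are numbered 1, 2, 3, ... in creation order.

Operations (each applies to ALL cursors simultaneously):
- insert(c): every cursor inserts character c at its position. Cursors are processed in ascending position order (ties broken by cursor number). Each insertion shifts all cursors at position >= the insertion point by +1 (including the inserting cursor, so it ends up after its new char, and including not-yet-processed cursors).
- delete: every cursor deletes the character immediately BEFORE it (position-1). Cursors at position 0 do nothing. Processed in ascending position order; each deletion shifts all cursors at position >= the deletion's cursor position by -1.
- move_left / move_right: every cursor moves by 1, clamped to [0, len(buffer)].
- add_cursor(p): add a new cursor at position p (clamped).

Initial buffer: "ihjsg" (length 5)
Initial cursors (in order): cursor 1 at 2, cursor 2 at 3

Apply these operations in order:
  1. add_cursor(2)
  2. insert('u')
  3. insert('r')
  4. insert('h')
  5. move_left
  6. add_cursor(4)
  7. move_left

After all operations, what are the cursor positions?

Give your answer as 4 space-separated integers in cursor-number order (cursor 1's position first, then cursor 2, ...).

Answer: 6 10 6 3

Derivation:
After op 1 (add_cursor(2)): buffer="ihjsg" (len 5), cursors c1@2 c3@2 c2@3, authorship .....
After op 2 (insert('u')): buffer="ihuujusg" (len 8), cursors c1@4 c3@4 c2@6, authorship ..13.2..
After op 3 (insert('r')): buffer="ihuurrjursg" (len 11), cursors c1@6 c3@6 c2@9, authorship ..1313.22..
After op 4 (insert('h')): buffer="ihuurrhhjurhsg" (len 14), cursors c1@8 c3@8 c2@12, authorship ..131313.222..
After op 5 (move_left): buffer="ihuurrhhjurhsg" (len 14), cursors c1@7 c3@7 c2@11, authorship ..131313.222..
After op 6 (add_cursor(4)): buffer="ihuurrhhjurhsg" (len 14), cursors c4@4 c1@7 c3@7 c2@11, authorship ..131313.222..
After op 7 (move_left): buffer="ihuurrhhjurhsg" (len 14), cursors c4@3 c1@6 c3@6 c2@10, authorship ..131313.222..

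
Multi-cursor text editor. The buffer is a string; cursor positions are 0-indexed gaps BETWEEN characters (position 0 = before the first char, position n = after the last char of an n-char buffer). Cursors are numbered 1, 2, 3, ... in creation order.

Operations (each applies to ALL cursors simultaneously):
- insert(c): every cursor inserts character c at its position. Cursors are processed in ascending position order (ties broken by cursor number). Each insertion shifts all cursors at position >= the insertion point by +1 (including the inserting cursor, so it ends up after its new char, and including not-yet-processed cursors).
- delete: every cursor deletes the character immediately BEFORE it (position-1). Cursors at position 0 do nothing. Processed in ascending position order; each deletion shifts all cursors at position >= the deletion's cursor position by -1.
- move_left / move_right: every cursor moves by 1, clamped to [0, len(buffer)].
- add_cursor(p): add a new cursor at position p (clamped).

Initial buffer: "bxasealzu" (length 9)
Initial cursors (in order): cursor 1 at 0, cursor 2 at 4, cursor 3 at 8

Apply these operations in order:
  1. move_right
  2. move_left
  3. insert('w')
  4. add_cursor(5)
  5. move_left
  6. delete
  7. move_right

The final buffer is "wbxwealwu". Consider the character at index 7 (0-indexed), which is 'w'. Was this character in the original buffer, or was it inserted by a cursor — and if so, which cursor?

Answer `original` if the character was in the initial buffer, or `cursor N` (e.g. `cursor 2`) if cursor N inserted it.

After op 1 (move_right): buffer="bxasealzu" (len 9), cursors c1@1 c2@5 c3@9, authorship .........
After op 2 (move_left): buffer="bxasealzu" (len 9), cursors c1@0 c2@4 c3@8, authorship .........
After op 3 (insert('w')): buffer="wbxaswealzwu" (len 12), cursors c1@1 c2@6 c3@11, authorship 1....2....3.
After op 4 (add_cursor(5)): buffer="wbxaswealzwu" (len 12), cursors c1@1 c4@5 c2@6 c3@11, authorship 1....2....3.
After op 5 (move_left): buffer="wbxaswealzwu" (len 12), cursors c1@0 c4@4 c2@5 c3@10, authorship 1....2....3.
After op 6 (delete): buffer="wbxwealwu" (len 9), cursors c1@0 c2@3 c4@3 c3@7, authorship 1..2...3.
After op 7 (move_right): buffer="wbxwealwu" (len 9), cursors c1@1 c2@4 c4@4 c3@8, authorship 1..2...3.
Authorship (.=original, N=cursor N): 1 . . 2 . . . 3 .
Index 7: author = 3

Answer: cursor 3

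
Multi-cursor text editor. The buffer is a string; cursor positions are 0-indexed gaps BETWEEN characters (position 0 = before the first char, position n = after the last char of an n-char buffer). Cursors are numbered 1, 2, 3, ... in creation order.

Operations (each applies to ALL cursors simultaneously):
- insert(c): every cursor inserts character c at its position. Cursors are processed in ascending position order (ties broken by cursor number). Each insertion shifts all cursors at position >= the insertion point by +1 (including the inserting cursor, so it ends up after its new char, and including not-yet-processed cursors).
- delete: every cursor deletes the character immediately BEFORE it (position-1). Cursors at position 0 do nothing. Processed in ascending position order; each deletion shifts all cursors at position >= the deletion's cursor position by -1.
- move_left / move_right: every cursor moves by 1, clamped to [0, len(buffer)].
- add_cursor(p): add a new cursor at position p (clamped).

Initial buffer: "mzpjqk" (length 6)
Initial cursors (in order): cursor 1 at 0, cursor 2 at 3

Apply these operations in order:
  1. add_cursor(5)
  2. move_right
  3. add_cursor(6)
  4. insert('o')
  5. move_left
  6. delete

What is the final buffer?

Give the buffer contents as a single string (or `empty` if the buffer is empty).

After op 1 (add_cursor(5)): buffer="mzpjqk" (len 6), cursors c1@0 c2@3 c3@5, authorship ......
After op 2 (move_right): buffer="mzpjqk" (len 6), cursors c1@1 c2@4 c3@6, authorship ......
After op 3 (add_cursor(6)): buffer="mzpjqk" (len 6), cursors c1@1 c2@4 c3@6 c4@6, authorship ......
After op 4 (insert('o')): buffer="mozpjoqkoo" (len 10), cursors c1@2 c2@6 c3@10 c4@10, authorship .1...2..34
After op 5 (move_left): buffer="mozpjoqkoo" (len 10), cursors c1@1 c2@5 c3@9 c4@9, authorship .1...2..34
After op 6 (delete): buffer="ozpoqo" (len 6), cursors c1@0 c2@3 c3@5 c4@5, authorship 1..2.4

Answer: ozpoqo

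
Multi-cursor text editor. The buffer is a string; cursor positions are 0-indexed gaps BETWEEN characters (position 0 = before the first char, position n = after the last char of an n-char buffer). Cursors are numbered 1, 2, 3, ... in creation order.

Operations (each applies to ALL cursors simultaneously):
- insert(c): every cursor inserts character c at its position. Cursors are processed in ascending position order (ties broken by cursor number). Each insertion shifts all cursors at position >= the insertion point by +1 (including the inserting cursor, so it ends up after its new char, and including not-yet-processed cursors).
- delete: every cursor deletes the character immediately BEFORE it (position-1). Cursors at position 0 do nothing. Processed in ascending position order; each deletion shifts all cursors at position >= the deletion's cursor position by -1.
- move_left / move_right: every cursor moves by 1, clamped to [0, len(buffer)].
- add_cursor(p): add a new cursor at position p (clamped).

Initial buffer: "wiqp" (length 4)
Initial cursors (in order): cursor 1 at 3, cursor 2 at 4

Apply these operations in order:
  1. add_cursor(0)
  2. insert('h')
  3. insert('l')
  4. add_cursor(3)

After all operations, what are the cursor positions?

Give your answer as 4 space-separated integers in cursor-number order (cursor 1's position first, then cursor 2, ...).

After op 1 (add_cursor(0)): buffer="wiqp" (len 4), cursors c3@0 c1@3 c2@4, authorship ....
After op 2 (insert('h')): buffer="hwiqhph" (len 7), cursors c3@1 c1@5 c2@7, authorship 3...1.2
After op 3 (insert('l')): buffer="hlwiqhlphl" (len 10), cursors c3@2 c1@7 c2@10, authorship 33...11.22
After op 4 (add_cursor(3)): buffer="hlwiqhlphl" (len 10), cursors c3@2 c4@3 c1@7 c2@10, authorship 33...11.22

Answer: 7 10 2 3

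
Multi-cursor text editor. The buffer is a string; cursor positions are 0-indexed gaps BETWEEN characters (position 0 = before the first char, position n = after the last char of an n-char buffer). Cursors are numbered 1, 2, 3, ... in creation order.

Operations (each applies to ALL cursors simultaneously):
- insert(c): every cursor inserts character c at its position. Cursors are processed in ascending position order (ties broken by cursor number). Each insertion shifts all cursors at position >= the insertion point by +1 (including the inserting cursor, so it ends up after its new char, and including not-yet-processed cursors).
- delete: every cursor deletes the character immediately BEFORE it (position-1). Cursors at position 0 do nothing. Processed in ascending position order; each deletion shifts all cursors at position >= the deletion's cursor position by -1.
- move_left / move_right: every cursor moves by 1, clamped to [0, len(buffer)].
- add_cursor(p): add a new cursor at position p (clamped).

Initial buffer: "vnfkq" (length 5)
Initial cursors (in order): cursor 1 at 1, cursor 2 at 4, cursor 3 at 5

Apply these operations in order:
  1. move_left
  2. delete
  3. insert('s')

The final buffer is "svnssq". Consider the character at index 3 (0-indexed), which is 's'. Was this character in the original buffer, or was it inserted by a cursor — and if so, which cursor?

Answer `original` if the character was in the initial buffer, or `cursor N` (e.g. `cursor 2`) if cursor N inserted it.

After op 1 (move_left): buffer="vnfkq" (len 5), cursors c1@0 c2@3 c3@4, authorship .....
After op 2 (delete): buffer="vnq" (len 3), cursors c1@0 c2@2 c3@2, authorship ...
After op 3 (insert('s')): buffer="svnssq" (len 6), cursors c1@1 c2@5 c3@5, authorship 1..23.
Authorship (.=original, N=cursor N): 1 . . 2 3 .
Index 3: author = 2

Answer: cursor 2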